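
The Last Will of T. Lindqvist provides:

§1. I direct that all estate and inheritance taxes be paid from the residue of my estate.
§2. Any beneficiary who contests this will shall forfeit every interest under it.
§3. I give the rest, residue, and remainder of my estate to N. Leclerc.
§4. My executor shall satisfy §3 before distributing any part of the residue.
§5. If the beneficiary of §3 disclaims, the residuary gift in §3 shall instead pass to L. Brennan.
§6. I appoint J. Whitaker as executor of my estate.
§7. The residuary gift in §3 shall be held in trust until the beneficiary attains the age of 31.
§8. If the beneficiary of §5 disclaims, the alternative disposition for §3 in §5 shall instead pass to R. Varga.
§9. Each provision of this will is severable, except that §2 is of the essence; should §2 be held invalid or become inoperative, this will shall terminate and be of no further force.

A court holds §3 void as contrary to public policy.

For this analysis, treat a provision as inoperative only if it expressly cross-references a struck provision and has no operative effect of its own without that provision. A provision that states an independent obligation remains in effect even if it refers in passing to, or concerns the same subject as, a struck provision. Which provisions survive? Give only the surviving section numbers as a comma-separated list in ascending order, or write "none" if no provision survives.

§3 is struck. §4 has no operative effect of its own apart from §3 and is therefore inoperative. §5 merely fixes the alternative disposition for §3; with §3 gone it has nothing to operate on and falls away. §7 has no operative effect of its own apart from §3 and is therefore inoperative. §8 operates only by reference to §5, so it falls with §5. §9 makes §2 an essential term, but §2 is unaffected, so the severability proviso in §9 preserves the remaining provisions. §1, §2, §6, and §9 remain in effect.

1, 2, 6, 9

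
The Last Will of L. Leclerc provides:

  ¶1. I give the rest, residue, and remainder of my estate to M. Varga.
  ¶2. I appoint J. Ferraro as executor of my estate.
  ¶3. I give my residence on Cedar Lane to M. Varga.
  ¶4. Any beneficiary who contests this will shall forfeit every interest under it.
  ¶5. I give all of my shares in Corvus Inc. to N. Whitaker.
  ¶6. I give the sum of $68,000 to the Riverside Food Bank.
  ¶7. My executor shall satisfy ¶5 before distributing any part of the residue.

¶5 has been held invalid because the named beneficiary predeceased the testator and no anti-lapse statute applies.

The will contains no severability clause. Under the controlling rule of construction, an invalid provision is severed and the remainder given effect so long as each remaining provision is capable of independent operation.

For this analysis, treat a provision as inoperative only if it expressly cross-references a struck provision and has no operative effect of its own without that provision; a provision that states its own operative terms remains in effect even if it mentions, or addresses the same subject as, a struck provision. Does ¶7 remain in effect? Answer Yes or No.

No

¶5 is struck. The only function of ¶7 is the priority direction for ¶5, so it cannot stand once ¶5 is removed. With no severability clause, the stated default rule severs what cannot stand and enforces each remaining provision that can operate on its own. ¶1, ¶2, ¶3, ¶4, and ¶6 remain in effect. ¶7 is among the inoperative provisions, so the answer is no.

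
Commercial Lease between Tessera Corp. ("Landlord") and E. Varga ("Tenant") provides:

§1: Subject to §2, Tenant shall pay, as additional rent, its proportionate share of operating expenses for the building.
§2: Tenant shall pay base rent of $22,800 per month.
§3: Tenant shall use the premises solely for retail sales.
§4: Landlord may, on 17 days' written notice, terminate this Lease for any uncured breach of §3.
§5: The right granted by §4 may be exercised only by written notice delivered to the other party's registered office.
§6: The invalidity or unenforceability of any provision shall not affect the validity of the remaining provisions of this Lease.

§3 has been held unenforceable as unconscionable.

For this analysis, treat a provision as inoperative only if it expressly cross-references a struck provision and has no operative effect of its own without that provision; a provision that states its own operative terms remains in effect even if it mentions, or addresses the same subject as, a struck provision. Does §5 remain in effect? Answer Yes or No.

No

§3 is struck. §4 operates only by reference to §3, so it falls with §3. §5 operates only by reference to §4, so it falls with §4. Under the severability clause in §6, the remaining provisions continue in force. The provisions still in force are §1, §2, and §6. §5 is among the inoperative provisions, so the answer is no.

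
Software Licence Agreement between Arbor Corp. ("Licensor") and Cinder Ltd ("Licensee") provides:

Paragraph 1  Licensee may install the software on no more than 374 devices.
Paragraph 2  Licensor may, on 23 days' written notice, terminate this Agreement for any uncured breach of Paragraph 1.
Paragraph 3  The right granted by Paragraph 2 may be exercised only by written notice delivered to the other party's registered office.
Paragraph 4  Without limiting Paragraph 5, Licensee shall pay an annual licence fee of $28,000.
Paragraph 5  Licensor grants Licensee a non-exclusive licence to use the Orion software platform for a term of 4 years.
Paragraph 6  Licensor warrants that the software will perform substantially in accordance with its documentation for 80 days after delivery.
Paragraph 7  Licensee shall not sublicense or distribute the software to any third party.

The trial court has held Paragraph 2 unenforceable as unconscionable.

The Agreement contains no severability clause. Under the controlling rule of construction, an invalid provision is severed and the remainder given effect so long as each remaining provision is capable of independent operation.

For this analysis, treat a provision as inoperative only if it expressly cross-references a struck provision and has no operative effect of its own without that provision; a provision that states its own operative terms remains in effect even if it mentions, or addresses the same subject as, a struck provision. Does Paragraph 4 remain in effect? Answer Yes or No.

Paragraph 2 is struck. Paragraph 3 has no operative effect of its own apart from Paragraph 2 and is therefore inoperative. With no severability clause, the stated default rule severs what cannot stand and enforces each remaining provision that can operate on its own. The provisions still in force are Paragraph 1, Paragraph 4, Paragraph 5, Paragraph 6, and Paragraph 7. Paragraph 4 is among the surviving provisions, so the answer is yes.

Yes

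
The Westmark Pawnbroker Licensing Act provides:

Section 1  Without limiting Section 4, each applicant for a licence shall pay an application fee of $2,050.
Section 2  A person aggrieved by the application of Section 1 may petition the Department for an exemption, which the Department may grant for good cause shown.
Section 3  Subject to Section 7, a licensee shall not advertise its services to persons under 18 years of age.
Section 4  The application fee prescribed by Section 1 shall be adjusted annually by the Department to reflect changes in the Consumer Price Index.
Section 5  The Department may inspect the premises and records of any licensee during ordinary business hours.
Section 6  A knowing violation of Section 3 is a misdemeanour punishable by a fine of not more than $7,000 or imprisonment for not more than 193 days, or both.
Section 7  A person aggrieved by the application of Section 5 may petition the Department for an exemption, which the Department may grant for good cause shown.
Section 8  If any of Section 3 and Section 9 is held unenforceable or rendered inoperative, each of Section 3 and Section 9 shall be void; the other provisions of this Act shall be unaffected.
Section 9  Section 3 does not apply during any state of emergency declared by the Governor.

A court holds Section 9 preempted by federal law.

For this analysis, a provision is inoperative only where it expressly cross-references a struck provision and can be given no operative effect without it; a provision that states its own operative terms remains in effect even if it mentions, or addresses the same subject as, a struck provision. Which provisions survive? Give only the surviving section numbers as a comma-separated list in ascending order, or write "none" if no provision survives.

1, 2, 4, 5, 7, 8

Section 9 is struck. Nothing else in the Act is defined by reference to Section 9. Section 8 declares Section 3 and Section 9 mutually dependent; since one of them has fallen, all of them are of no effect. That brings down Section 3 as well. Section 6 in turn depends solely on a provision now struck and likewise falls. The remainder continues in force under Section 8. That leaves Section 1, Section 2, Section 4, Section 5, Section 7, and Section 8 in effect.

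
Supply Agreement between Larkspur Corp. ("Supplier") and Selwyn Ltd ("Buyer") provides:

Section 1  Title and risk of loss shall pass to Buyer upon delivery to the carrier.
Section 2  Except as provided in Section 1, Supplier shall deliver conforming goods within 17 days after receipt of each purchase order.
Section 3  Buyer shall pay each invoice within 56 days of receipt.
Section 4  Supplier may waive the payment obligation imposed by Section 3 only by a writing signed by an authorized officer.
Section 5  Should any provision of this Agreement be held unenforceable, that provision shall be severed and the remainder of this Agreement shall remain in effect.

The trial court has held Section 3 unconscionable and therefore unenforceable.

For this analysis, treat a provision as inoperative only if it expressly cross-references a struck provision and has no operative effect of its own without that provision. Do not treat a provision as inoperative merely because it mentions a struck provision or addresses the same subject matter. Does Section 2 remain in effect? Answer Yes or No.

Section 3 is struck. Section 4 has no operative effect of its own apart from Section 3 and is therefore inoperative. Section 5 is a severability clause and preserves every provision that can still be given independent effect. Section 1, Section 2, and Section 5 remain in effect. Section 2 is among the surviving provisions, so the answer is yes.

Yes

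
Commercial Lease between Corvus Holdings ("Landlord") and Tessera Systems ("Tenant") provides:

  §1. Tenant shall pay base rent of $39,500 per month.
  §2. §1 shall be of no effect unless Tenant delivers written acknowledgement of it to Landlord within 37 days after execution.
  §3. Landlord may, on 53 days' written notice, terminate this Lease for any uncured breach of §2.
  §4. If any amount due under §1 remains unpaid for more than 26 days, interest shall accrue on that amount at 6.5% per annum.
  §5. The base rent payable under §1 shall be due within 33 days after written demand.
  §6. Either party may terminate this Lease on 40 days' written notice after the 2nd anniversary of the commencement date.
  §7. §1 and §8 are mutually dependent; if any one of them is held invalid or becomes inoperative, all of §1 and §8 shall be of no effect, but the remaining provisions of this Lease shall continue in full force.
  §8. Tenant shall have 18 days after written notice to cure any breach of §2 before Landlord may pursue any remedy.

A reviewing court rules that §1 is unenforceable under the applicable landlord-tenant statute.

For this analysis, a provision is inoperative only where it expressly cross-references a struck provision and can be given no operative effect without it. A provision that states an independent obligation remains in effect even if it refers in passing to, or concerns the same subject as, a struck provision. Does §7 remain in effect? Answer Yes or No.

§1 is struck. The only function of §2 is the acknowledgement condition for §1, so it cannot stand once §1 is removed. §4 has no operative effect of its own apart from §1 and is therefore inoperative. §5 has no operative effect of its own apart from §1 and is therefore inoperative. §3 merely fixes the termination right for breach of §2; with §2 gone it has nothing to operate on and falls away. §8 operates only by reference to §2, so it falls with §2. §7 declares §1 and §8 mutually dependent; since one of them has fallen, all of them are of no effect. The remainder continues in force under §7. That leaves §6 and §7 in effect. §7 is among the surviving provisions, so the answer is yes.

Yes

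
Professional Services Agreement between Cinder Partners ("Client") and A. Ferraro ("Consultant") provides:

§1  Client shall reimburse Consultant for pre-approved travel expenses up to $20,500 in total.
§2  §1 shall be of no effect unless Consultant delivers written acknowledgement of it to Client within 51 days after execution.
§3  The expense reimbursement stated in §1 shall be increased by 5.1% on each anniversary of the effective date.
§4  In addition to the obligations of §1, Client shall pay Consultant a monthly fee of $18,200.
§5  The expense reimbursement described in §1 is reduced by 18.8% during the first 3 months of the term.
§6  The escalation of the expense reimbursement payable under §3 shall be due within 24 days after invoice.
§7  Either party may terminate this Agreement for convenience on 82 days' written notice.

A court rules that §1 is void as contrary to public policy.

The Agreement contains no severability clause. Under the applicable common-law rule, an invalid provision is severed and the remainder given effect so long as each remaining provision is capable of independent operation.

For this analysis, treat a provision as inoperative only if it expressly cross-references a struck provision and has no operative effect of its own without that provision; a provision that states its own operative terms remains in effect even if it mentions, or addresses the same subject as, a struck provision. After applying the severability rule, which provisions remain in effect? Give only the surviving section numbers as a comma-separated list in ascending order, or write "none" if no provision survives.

4, 7

§1 is struck. §2 merely fixes the acknowledgement condition for §1; with §1 gone it has nothing to operate on and falls away. §3 has no operative effect of its own apart from §1 and is therefore inoperative. §5 operates only by reference to §1, so it falls with §1. §6 does nothing except set the payment deadline for the escalation of the expense reimbursement by reference to §3; with §3 gone it has no independent effect and is inoperative. Although §4 refers to §1, its operative terms do not depend on §1, so it remains in effect. With no severability clause, the stated default rule severs what cannot stand and enforces each remaining provision that can operate on its own. That leaves §4 and §7 in effect.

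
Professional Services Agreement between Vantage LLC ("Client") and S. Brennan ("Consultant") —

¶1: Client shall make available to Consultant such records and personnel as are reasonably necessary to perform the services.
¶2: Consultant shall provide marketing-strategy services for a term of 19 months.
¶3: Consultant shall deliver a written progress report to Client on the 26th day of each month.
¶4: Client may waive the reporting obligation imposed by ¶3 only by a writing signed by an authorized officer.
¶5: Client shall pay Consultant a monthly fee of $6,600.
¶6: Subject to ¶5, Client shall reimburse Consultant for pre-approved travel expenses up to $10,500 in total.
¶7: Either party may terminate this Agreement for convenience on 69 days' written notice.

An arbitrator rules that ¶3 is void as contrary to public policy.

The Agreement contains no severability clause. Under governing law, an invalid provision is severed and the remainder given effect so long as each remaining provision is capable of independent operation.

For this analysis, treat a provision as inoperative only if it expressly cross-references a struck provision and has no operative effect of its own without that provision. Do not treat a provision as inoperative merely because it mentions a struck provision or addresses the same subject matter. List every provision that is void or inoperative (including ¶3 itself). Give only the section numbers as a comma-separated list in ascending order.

¶3 is struck. ¶4 has no operative effect of its own apart from ¶3 and is therefore inoperative. Under the stated default rule, only provisions that cannot operate independently fall away; the rest are enforced. That leaves ¶1, ¶2, ¶5, ¶6, and ¶7 in effect.

3, 4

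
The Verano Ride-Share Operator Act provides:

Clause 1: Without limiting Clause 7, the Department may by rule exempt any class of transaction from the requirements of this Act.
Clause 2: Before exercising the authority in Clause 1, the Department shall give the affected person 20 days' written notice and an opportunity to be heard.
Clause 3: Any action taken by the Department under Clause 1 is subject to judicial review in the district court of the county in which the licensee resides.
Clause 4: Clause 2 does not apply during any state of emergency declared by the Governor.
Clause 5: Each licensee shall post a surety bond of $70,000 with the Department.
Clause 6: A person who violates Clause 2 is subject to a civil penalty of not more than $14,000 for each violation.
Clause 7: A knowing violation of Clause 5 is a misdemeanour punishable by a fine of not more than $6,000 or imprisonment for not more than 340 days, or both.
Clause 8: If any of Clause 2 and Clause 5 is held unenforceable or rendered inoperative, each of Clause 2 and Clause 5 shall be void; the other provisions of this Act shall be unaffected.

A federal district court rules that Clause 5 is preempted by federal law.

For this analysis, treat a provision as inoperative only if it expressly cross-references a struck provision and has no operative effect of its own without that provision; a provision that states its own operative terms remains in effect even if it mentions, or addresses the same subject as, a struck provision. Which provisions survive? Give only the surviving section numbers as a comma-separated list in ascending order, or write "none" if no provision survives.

Clause 5 is struck. Clause 7 operates only by reference to Clause 5, so it falls with Clause 5. Clause 1 mentions Clause 7 but its own obligation stands independently of Clause 7, so Clause 1 is not affected. Clause 8 declares Clause 2 and Clause 5 mutually dependent; since one of them has fallen, all of them are of no effect. That brings down Clause 2 as well. Clause 4 and Clause 6 in turn depend solely on a provision now struck and likewise fall. The remainder continues in force under Clause 8. Clause 1, Clause 3, and Clause 8 remain in effect.

1, 3, 8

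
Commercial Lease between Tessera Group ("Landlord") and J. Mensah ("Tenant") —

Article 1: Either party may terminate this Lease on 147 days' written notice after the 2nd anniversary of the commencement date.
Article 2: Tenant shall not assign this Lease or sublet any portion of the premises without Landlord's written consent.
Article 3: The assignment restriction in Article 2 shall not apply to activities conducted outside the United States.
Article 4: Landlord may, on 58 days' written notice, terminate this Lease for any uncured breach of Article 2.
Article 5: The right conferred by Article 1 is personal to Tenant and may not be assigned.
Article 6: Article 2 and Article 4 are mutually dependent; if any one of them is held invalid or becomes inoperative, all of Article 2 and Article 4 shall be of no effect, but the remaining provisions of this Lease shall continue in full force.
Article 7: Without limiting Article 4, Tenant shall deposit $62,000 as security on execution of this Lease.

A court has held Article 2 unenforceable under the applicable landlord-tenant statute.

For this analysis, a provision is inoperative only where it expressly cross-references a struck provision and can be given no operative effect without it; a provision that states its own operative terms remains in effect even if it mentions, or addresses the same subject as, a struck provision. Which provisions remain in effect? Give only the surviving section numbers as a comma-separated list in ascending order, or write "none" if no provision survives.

1, 5, 6, 7

Article 2 is struck. Article 3 has no operative effect of its own apart from Article 2 and is therefore inoperative. Article 4 operates only by reference to Article 2, so it falls with Article 2. Article 7 mentions Article 4 but its own obligation stands independently of Article 4, so Article 7 is not affected. Article 6 declares Article 2 and Article 4 mutually dependent; since one of them has fallen, all of them are of no effect. The remainder continues in force under Article 6. Article 1, Article 5, Article 6, and Article 7 remain in effect.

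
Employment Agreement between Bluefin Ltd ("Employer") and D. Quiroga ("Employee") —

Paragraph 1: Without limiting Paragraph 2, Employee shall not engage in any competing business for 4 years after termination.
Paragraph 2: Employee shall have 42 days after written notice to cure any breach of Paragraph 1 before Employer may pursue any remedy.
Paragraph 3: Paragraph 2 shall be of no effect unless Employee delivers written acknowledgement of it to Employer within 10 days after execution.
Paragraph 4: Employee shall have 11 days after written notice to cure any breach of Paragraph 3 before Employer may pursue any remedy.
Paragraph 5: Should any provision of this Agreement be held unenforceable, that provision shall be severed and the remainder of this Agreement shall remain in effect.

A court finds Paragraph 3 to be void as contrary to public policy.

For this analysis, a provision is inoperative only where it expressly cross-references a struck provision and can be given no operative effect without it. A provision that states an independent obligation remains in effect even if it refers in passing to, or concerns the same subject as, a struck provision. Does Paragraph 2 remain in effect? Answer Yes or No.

Paragraph 3 is struck. Paragraph 4 operates only by reference to Paragraph 3, so it falls with Paragraph 3. Paragraph 5 is a severability clause and preserves every provision that can still be given independent effect. That leaves Paragraph 1, Paragraph 2, and Paragraph 5 in effect. Paragraph 2 is among the surviving provisions, so the answer is yes.

Yes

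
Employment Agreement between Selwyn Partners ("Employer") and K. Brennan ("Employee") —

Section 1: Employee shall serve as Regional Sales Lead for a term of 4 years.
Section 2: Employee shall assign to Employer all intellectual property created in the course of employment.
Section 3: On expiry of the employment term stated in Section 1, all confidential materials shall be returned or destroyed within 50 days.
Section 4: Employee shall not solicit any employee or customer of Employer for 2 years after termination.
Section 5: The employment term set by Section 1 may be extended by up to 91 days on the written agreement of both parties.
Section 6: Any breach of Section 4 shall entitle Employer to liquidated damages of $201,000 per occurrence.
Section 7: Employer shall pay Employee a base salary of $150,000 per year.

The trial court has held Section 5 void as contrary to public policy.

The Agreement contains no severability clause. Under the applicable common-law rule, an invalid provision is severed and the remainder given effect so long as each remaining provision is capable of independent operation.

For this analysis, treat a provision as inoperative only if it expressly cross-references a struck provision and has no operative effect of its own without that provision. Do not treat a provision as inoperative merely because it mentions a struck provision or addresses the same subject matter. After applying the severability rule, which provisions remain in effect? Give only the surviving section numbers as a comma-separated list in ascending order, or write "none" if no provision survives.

1, 2, 3, 4, 6, 7

Section 5 is struck. No other provision's operative terms depend on Section 5. Under the stated default rule, only provisions that cannot operate independently fall away; the rest are enforced. Section 1, Section 2, Section 3, Section 4, Section 6, and Section 7 remain in effect.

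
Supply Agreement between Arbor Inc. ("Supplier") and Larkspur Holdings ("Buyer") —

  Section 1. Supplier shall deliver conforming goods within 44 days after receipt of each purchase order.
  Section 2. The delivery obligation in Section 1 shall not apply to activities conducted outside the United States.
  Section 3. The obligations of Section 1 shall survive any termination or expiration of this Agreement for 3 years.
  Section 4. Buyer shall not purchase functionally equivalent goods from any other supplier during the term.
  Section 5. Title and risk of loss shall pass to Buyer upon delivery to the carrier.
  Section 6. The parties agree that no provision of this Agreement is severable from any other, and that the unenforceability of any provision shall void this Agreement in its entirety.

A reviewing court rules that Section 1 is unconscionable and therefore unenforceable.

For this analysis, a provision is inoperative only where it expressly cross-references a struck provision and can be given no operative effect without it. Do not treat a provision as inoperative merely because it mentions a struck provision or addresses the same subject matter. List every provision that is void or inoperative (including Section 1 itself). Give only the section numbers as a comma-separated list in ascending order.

Section 1 is struck. Section 2 operates only by reference to Section 1, so it falls with Section 1. Section 3 merely fixes the survival period for Section 1; with Section 1 gone it has nothing to operate on and falls away. Section 6 provides that the Agreement is not severable, so the invalidity of any one provision voids the entire Agreement. No provision of the Agreement survives.

1, 2, 3, 4, 5, 6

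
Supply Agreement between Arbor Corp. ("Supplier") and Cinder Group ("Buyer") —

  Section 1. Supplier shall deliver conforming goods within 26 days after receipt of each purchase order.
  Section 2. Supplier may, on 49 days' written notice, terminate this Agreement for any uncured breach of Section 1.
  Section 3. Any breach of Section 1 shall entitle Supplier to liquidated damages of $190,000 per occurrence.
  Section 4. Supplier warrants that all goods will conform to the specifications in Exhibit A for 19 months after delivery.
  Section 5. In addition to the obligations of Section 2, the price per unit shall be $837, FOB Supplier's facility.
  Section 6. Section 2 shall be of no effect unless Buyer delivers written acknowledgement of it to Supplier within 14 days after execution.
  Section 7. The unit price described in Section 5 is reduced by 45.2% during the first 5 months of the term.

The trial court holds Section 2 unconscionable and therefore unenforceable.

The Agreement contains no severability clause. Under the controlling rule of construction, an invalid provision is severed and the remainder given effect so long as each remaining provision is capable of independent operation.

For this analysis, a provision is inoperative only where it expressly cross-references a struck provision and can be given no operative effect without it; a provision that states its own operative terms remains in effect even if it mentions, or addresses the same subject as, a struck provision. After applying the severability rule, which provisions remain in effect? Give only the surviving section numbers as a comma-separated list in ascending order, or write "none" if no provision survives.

Section 2 is struck. Section 6 operates only by reference to Section 2, so it falls with Section 2. Although Section 5 refers to Section 2, its operative terms do not depend on Section 2, so it remains in effect. Under the stated default rule, only provisions that cannot operate independently fall away; the rest are enforced. Section 1, Section 3, Section 4, Section 5, and Section 7 remain in effect.

1, 3, 4, 5, 7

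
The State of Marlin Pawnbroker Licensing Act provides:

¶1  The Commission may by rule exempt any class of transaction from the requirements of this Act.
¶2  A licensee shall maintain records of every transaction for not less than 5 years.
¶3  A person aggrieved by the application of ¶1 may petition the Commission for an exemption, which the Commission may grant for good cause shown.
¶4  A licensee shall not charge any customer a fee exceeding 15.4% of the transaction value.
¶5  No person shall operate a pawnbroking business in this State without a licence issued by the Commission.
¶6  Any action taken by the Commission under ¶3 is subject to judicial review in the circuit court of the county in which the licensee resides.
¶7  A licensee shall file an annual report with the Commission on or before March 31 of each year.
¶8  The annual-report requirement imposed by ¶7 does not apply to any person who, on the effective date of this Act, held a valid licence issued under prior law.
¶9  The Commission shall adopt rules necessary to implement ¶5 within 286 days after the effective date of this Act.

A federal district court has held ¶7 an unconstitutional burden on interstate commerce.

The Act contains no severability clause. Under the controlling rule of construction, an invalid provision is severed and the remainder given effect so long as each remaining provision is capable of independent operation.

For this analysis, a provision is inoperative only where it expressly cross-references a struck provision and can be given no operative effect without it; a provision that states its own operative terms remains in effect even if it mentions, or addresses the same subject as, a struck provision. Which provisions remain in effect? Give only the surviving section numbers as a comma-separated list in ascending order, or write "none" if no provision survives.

¶7 is struck. ¶8 has no operative effect of its own apart from ¶7 and is therefore inoperative. With no severability clause, the stated default rule severs what cannot stand and enforces each remaining provision that can operate on its own. The provisions still in force are ¶1, ¶2, ¶3, ¶4, ¶5, ¶6, and ¶9.

1, 2, 3, 4, 5, 6, 9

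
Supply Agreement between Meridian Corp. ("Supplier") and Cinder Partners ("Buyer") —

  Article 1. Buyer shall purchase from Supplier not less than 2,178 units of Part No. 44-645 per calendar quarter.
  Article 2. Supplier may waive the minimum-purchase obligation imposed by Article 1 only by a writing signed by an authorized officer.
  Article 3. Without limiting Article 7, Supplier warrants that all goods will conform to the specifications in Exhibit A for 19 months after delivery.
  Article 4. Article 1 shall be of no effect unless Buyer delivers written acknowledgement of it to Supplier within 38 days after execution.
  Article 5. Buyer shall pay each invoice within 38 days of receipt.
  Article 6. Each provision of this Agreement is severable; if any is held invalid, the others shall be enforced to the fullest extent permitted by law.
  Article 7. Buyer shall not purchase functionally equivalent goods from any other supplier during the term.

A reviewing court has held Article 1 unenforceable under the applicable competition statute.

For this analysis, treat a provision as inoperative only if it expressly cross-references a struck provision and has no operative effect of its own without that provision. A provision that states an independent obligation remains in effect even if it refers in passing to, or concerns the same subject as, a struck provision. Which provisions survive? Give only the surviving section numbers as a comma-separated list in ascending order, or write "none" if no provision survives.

3, 5, 6, 7

Article 1 is struck. Article 2 has no operative effect of its own apart from Article 1 and is therefore inoperative. Article 4 has no operative effect of its own apart from Article 1 and is therefore inoperative. Under the severability clause in Article 6, the remaining provisions continue in force. The provisions still in force are Article 3, Article 5, Article 6, and Article 7.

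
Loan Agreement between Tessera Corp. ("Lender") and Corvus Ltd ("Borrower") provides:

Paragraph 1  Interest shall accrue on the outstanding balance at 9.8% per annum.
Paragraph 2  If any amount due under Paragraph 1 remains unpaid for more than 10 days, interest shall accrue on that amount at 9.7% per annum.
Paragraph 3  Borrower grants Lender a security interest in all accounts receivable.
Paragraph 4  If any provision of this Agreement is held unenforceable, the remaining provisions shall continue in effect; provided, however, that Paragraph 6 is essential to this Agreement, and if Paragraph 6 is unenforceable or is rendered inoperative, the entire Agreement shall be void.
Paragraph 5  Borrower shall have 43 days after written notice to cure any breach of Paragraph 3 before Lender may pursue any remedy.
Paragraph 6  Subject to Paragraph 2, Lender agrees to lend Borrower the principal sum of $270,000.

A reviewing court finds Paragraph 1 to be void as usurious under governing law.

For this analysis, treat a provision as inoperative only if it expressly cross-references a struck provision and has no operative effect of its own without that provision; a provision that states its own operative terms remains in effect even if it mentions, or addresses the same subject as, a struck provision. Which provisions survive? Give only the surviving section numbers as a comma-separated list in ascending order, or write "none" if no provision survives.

Paragraph 1 is struck. Paragraph 2 has no operative effect of its own apart from Paragraph 1 and is therefore inoperative. Although Paragraph 6 refers to Paragraph 2, its operative terms do not depend on Paragraph 2, so it remains in effect. Paragraph 4 makes Paragraph 6 an essential term, but Paragraph 6 is unaffected, so the severability proviso in Paragraph 4 preserves the remaining provisions. Paragraph 3, Paragraph 4, Paragraph 5, and Paragraph 6 remain in effect.

3, 4, 5, 6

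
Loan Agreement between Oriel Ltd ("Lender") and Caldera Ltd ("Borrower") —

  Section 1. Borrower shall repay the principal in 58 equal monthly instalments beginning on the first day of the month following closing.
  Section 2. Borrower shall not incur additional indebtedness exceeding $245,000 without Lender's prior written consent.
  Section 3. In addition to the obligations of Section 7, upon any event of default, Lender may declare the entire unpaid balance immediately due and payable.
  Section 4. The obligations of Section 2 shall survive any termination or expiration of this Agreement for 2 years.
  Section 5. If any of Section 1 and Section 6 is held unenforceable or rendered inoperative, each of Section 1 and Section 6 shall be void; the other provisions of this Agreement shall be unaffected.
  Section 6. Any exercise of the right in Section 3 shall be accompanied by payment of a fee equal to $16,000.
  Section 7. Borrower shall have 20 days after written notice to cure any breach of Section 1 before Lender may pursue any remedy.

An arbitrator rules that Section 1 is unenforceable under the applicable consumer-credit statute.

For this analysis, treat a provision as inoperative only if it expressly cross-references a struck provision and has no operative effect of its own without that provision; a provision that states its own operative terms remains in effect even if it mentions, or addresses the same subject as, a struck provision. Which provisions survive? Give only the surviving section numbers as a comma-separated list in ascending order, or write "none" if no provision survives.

2, 3, 4, 5

Section 1 is struck. Section 7 has no operative effect of its own apart from Section 1 and is therefore inoperative. Section 3 mentions Section 7 but its own obligation stands independently of Section 7, so Section 3 is not affected. Section 5 declares Section 1 and Section 6 mutually dependent; since one of them has fallen, all of them are of no effect. That brings down Section 6 as well. The remainder continues in force under Section 5. That leaves Section 2, Section 3, Section 4, and Section 5 in effect.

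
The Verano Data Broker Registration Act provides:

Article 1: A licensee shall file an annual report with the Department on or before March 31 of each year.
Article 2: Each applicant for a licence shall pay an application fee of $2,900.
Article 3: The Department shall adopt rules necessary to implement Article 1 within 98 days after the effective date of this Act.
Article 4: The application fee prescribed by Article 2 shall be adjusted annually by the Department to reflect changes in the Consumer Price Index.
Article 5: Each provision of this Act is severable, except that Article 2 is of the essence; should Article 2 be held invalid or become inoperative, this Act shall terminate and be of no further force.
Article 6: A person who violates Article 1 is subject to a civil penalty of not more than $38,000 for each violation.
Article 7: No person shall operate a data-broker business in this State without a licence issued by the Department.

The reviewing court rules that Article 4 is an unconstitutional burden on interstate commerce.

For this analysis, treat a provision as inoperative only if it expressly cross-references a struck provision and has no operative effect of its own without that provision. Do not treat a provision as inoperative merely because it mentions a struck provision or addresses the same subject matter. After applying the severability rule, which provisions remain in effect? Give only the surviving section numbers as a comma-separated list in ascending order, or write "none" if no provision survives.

1, 2, 3, 5, 6, 7

Article 4 is struck. Nothing else in the Act is defined by reference to Article 4. Article 5 makes Article 2 an essential term, but Article 2 is unaffected, so the severability proviso in Article 5 preserves the remaining provisions. That leaves Article 1, Article 2, Article 3, Article 5, Article 6, and Article 7 in effect.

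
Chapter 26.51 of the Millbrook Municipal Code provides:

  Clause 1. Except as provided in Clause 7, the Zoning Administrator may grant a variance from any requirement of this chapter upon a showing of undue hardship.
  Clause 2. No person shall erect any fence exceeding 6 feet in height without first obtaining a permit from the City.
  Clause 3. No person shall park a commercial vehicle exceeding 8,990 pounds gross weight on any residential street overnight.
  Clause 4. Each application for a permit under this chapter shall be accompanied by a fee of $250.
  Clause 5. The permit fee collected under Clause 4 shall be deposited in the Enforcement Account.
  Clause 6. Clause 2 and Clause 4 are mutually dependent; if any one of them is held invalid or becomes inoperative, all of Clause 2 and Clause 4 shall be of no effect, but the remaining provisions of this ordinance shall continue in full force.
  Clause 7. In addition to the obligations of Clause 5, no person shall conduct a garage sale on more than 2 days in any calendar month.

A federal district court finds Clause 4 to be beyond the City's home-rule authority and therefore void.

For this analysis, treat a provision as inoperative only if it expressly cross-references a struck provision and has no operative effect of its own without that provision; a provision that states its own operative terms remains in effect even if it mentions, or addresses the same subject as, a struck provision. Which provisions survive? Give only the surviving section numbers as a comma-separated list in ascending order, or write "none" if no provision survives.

Clause 4 is struck. Clause 5 operates only by reference to Clause 4, so it falls with Clause 4. Clause 7 mentions Clause 5 but its own obligation stands independently of Clause 5, so Clause 7 is not affected. Clause 6 declares Clause 2 and Clause 4 mutually dependent; since one of them has fallen, all of them are of no effect. That brings down Clause 2 as well. The remainder continues in force under Clause 6. That leaves Clause 1, Clause 3, Clause 6, and Clause 7 in effect.

1, 3, 6, 7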